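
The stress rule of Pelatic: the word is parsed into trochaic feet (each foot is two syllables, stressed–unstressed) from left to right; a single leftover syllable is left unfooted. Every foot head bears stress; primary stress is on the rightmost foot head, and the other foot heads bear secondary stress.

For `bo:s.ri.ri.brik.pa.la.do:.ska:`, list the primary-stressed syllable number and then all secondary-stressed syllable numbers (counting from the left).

Parse left to right into trochaic (ˈσσ) feet: (ˈbo:s.ri) (ˈri.brik) (ˈpa.la) (ˈdo:.ska:).
Foot heads (stressed positions): 1, 3, 5, 7.
End Rule Rightmost: primary stress on the rightmost head = syllable 7.
Secondary stress on 1, 3, 5: ˌbo:s.ri.ˌri.brik.ˌpa.la.ˈdo:.ska:.

primary 7, secondary 1, 3, 5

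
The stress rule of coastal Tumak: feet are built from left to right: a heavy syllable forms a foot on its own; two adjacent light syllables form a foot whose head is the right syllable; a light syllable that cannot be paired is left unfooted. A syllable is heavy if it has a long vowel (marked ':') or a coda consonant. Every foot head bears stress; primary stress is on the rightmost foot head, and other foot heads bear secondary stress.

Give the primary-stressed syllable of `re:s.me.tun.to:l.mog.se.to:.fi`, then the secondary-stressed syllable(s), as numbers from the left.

primary 7, secondary 1, 3, 4, 5

Weights: 1 re:s H, 2 me L, 3 tun H, 4 to:l H, 5 mog H, 6 se L, 7 to: H, 8 fi L.
Parse left to right (heavy = foot alone; LL = one foot; stranded L unfooted): (ˈre:s) me (ˈtun) (ˈto:l) (ˈmog) se (ˈto:) fi.
Foot heads: 1, 3, 4, 5, 7.
Primary stress on the rightmost head = syllable 7.
Secondary stress on 1, 3, 4, 5: ˌre:s.me.ˌtun.ˌto:l.ˌmog.se.ˈto:.fi.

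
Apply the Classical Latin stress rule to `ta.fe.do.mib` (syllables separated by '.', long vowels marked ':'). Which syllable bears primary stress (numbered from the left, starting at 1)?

Classical Latin: stress the penult if heavy (long vowel or closed), else the antepenult.
Weights: 2 fe L, 3 do L, 4 mib H.
The penult (syllable 3, do) is light, so stress falls on the antepenult (syllable 2, fe).
Stress on syllable 2: ta.ˈfe.do.mib.

2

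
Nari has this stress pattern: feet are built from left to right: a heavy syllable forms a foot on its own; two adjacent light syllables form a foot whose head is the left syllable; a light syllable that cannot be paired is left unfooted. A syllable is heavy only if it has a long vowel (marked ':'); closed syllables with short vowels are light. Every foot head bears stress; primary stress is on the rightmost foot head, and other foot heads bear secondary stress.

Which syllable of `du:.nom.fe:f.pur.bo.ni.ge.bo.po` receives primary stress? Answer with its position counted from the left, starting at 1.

Weights: 1 du: H, 2 nom L, 3 fe:f H, 4 pur L, 5 bo L, 6 ni L, 7 ge L, 8 bo L, 9 po L.
Parse left to right (heavy = foot alone; LL = one foot; stranded L unfooted): (ˈdu:) nom (ˈfe:f) (ˈpur.bo) (ˈni.ge) (ˈbo.po).
Foot heads: 1, 3, 4, 6, 8.
Primary stress on the rightmost head = syllable 8.
Primary stress: syllable 8 → du:.nom.fe:f.pur.bo.ni.ge.ˈbo.po.

8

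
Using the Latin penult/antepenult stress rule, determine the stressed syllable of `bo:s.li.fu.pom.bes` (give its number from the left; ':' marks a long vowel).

Classical Latin: stress the penult if heavy (long vowel or closed), else the antepenult.
Weights: 3 fu L, 4 pom H, 5 bes H.
The penult (syllable 4, pom) is heavy, so it takes stress.
Stress on syllable 4: bo:s.li.fu.ˈpom.bes.

4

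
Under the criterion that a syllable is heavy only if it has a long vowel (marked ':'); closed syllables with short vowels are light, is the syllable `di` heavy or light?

`di`: short vowel, open (no coda). Short vowel → light.

light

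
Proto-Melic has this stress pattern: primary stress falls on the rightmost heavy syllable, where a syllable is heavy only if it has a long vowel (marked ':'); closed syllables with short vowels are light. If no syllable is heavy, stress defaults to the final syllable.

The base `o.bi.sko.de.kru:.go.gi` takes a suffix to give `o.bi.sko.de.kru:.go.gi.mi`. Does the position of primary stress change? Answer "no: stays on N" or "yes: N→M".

no: stays on 5

Base `o.bi.sko.de.kru:.go.gi` (7 syllables):
  Weights: 1 o L, 2 bi L, 3 sko L, 4 de L, 5 kru: H, 6 go L, 7 gi L.
  Heavy syllables in the domain: 5. The rightmost is syllable 5 (kru:).
  → primary stress on syllable 5.
Suffixed `o.bi.sko.de.kru:.go.gi.mi` (8 syllables):
  Weights: 1 o L, 2 bi L, 3 sko L, 4 de L, 5 kru: H, 6 go L, 7 gi L, 8 mi L.
  Heavy syllables in the domain: 5. The rightmost is syllable 5 (kru:).
  → primary stress on syllable 5.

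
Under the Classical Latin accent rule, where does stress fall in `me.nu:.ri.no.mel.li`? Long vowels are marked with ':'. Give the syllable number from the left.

Classical Latin: stress the penult if heavy (long vowel or closed), else the antepenult.
Weights: 4 no L, 5 mel H, 6 li L.
The penult (syllable 5, mel) is heavy, so it takes stress.
Stress on syllable 5: me.nu:.ri.no.ˈmel.li.

5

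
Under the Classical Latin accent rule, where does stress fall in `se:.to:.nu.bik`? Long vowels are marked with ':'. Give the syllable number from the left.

Classical Latin: stress the penult if heavy (long vowel or closed), else the antepenult.
Weights: 2 to: H, 3 nu L, 4 bik H.
The penult (syllable 3, nu) is light, so stress falls on the antepenult (syllable 2, to:).
Stress on syllable 2: se:.ˈto:.nu.bik.

2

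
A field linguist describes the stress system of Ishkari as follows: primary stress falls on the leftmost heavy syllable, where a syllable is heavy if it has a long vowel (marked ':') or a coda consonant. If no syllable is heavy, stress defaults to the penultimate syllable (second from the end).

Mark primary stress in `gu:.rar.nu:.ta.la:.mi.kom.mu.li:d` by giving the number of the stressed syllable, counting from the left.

Weights: 1 gu: H, 2 rar H, 3 nu: H, 4 ta L, 5 la: H, 6 mi L, 7 kom H, 8 mu L, 9 li:d H.
Heavy syllables in the domain: 1, 2, 3, 5, 7, 9. The leftmost is syllable 1 (gu:).
Primary stress: syllable 1 → ˈgu:.rar.nu:.ta.la:.mi.kom.mu.li:d.

1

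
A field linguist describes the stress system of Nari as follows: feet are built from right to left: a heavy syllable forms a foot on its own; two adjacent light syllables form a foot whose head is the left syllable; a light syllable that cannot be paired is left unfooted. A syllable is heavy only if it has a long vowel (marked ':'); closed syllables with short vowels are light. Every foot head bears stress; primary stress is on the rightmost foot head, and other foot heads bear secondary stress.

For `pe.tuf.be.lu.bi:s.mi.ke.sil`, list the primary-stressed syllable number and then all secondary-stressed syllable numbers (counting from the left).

primary 7, secondary 1, 3, 5

Weights: 1 pe L, 2 tuf L, 3 be L, 4 lu L, 5 bi:s H, 6 mi L, 7 ke L, 8 sil L.
Parse right to left (heavy = foot alone; LL = one foot; stranded L unfooted): (ˈpe.tuf) (ˈbe.lu) (ˈbi:s) mi (ˈke.sil).
Foot heads: 1, 3, 5, 7.
Primary stress on the rightmost head = syllable 7.
Secondary stress on 1, 3, 5: ˌpe.tuf.ˌbe.lu.ˌbi:s.mi.ˈke.sil.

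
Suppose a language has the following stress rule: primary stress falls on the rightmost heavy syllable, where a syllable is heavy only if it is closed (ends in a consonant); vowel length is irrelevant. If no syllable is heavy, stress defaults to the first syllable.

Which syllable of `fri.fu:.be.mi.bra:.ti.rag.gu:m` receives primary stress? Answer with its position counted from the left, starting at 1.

8

Weights: 1 fri L, 2 fu: L, 3 be L, 4 mi L, 5 bra: L, 6 ti L, 7 rag H, 8 gu:m H.
Heavy syllables in the domain: 7, 8. The rightmost is syllable 8 (gu:m).
Primary stress: syllable 8 → fri.fu:.be.mi.bra:.ti.rag.ˈgu:m.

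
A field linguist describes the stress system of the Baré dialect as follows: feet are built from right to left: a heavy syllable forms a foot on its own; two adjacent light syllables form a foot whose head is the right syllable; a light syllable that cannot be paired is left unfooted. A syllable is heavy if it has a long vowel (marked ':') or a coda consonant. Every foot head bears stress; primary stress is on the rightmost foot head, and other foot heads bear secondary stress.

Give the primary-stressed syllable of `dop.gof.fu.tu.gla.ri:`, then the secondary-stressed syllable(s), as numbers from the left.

Weights: 1 dop H, 2 gof H, 3 fu L, 4 tu L, 5 gla L, 6 ri: H.
Parse right to left (heavy = foot alone; LL = one foot; stranded L unfooted): (ˈdop) (ˈgof) fu (tu.ˈgla) (ˈri:).
Foot heads: 1, 2, 5, 6.
Primary stress on the rightmost head = syllable 6.
Secondary stress on 1, 2, 5: ˌdop.ˌgof.fu.tu.ˌgla.ˈri:.

primary 6, secondary 1, 2, 5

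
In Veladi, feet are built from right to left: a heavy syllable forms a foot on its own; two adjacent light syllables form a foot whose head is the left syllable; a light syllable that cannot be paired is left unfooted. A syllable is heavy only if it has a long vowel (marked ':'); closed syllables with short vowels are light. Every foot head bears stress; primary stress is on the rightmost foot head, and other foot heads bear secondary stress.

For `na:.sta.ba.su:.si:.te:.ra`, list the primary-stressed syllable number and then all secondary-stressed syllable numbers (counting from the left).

primary 6, secondary 1, 2, 4, 5

Weights: 1 na: H, 2 sta L, 3 ba L, 4 su: H, 5 si: H, 6 te: H, 7 ra L.
Parse right to left (heavy = foot alone; LL = one foot; stranded L unfooted): (ˈna:) (ˈsta.ba) (ˈsu:) (ˈsi:) (ˈte:) ra.
Foot heads: 1, 2, 4, 5, 6.
Primary stress on the rightmost head = syllable 6.
Secondary stress on 1, 2, 4, 5: ˌna:.ˌsta.ba.ˌsu:.ˌsi:.ˈte:.ra.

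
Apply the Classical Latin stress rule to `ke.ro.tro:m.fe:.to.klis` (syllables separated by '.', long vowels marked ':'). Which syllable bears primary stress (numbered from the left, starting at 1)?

4

Classical Latin: stress the penult if heavy (long vowel or closed), else the antepenult.
Weights: 4 fe: H, 5 to L, 6 klis H.
The penult (syllable 5, to) is light, so stress falls on the antepenult (syllable 4, fe:).
Stress on syllable 4: ke.ro.tro:m.ˈfe:.to.klis.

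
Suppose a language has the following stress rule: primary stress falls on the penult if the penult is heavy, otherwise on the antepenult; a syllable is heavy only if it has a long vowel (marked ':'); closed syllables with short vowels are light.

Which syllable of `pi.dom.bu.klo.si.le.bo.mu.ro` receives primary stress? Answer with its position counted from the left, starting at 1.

7

Weights: 7 bo L, 8 mu L, 9 ro L.
The penult (syllable 8, mu) is light, so stress falls on the antepenult (syllable 7, bo).
Primary stress: syllable 7 → pi.dom.bu.klo.si.le.ˈbo.mu.ro.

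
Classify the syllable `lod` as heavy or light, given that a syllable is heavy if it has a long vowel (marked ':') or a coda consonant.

`lod`: short vowel, closed (coda /d/). Closed → heavy.

heavy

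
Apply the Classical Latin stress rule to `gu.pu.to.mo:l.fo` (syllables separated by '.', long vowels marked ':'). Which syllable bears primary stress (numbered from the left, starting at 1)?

Classical Latin: stress the penult if heavy (long vowel or closed), else the antepenult.
Weights: 3 to L, 4 mo:l H, 5 fo L.
The penult (syllable 4, mo:l) is heavy, so it takes stress.
Stress on syllable 4: gu.pu.to.ˈmo:l.fo.

4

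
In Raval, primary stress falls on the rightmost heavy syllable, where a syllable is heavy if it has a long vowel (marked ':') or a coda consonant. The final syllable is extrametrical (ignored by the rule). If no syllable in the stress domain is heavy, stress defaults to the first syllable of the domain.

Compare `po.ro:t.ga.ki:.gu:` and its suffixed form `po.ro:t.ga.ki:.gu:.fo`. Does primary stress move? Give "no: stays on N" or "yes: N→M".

yes: 4→5

Base `po.ro:t.ga.ki:.gu:` (5 syllables):
  The final syllable (5, gu:) is extrametrical; the stress domain is syllables 1–4.
  Weights: 1 po L, 2 ro:t H, 3 ga L, 4 ki: H.
  Heavy syllables in the domain: 2, 4. The rightmost is syllable 4 (ki:).
  → primary stress on syllable 4.
Suffixed `po.ro:t.ga.ki:.gu:.fo` (6 syllables):
  The final syllable (6, fo) is extrametrical; the stress domain is syllables 1–5.
  Weights: 1 po L, 2 ro:t H, 3 ga L, 4 ki: H, 5 gu: H.
  Heavy syllables in the domain: 2, 4, 5. The rightmost is syllable 5 (gu:).
  → primary stress on syllable 5.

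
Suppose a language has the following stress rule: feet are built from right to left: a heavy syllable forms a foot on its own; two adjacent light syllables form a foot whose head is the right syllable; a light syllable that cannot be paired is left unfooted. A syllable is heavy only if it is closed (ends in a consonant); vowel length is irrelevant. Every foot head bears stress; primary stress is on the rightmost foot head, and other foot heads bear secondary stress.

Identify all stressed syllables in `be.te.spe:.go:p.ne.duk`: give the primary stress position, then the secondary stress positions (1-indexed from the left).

primary 6, secondary 3, 4

Weights: 1 be L, 2 te L, 3 spe: L, 4 go:p H, 5 ne L, 6 duk H.
Parse right to left (heavy = foot alone; LL = one foot; stranded L unfooted): be (te.ˈspe:) (ˈgo:p) ne (ˈduk).
Foot heads: 3, 4, 6.
Primary stress on the rightmost head = syllable 6.
Secondary stress on 3, 4: be.te.ˌspe:.ˌgo:p.ne.ˈduk.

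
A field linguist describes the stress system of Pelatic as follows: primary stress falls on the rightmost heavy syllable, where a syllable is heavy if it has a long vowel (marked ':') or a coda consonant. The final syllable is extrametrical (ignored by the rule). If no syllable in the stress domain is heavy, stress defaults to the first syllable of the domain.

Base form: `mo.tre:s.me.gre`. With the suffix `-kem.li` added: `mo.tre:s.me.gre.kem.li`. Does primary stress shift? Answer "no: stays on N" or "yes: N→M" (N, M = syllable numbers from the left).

Base `mo.tre:s.me.gre` (4 syllables):
  The final syllable (4, gre) is extrametrical; the stress domain is syllables 1–3.
  Weights: 1 mo L, 2 tre:s H, 3 me L.
  Heavy syllables in the domain: 2. The rightmost is syllable 2 (tre:s).
  → primary stress on syllable 2.
Suffixed `mo.tre:s.me.gre.kem.li` (6 syllables):
  The final syllable (6, li) is extrametrical; the stress domain is syllables 1–5.
  Weights: 1 mo L, 2 tre:s H, 3 me L, 4 gre L, 5 kem H.
  Heavy syllables in the domain: 2, 5. The rightmost is syllable 5 (kem).
  → primary stress on syllable 5.

yes: 2→5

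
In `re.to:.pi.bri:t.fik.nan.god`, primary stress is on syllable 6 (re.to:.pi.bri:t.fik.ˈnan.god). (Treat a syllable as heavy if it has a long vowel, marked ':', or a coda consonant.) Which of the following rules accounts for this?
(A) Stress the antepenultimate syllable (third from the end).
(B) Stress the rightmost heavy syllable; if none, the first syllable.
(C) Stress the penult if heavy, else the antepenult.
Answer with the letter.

Rule A → syllable 5 (observed: 6).
Rule B → syllable 7 (observed: 6).
Rule C → syllable 6 ✓.

C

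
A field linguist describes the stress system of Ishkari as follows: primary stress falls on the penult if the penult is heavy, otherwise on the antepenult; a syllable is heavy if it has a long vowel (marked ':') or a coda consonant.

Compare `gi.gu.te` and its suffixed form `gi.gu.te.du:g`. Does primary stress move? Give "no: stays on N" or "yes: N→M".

yes: 1→2

Base `gi.gu.te` (3 syllables):
  Weights: 1 gi L, 2 gu L, 3 te L.
  The penult (syllable 2, gu) is light, so stress falls on the antepenult (syllable 1, gi).
  → primary stress on syllable 1.
Suffixed `gi.gu.te.du:g` (4 syllables):
  Weights: 2 gu L, 3 te L, 4 du:g H.
  The penult (syllable 3, te) is light, so stress falls on the antepenult (syllable 2, gu).
  → primary stress on syllable 2.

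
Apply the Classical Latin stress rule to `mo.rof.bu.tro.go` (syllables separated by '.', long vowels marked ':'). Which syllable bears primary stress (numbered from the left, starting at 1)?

3

Classical Latin: stress the penult if heavy (long vowel or closed), else the antepenult.
Weights: 3 bu L, 4 tro L, 5 go L.
The penult (syllable 4, tro) is light, so stress falls on the antepenult (syllable 3, bu).
Stress on syllable 3: mo.rof.ˈbu.tro.go.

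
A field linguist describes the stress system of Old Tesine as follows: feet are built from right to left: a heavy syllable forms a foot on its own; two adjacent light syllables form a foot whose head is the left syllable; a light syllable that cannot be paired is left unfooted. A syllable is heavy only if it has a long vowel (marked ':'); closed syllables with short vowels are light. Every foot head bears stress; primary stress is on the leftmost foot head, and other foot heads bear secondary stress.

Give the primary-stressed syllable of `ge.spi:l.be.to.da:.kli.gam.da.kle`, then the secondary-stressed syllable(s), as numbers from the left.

primary 2, secondary 3, 5, 6, 8

Weights: 1 ge L, 2 spi:l H, 3 be L, 4 to L, 5 da: H, 6 kli L, 7 gam L, 8 da L, 9 kle L.
Parse right to left (heavy = foot alone; LL = one foot; stranded L unfooted): ge (ˈspi:l) (ˈbe.to) (ˈda:) (ˈkli.gam) (ˈda.kle).
Foot heads: 2, 3, 5, 6, 8.
Primary stress on the leftmost head = syllable 2.
Secondary stress on 3, 5, 6, 8: ge.ˈspi:l.ˌbe.to.ˌda:.ˌkli.gam.ˌda.kle.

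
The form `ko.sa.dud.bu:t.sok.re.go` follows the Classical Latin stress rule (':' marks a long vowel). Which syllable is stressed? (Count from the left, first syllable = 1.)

Classical Latin: stress the penult if heavy (long vowel or closed), else the antepenult.
Weights: 5 sok H, 6 re L, 7 go L.
The penult (syllable 6, re) is light, so stress falls on the antepenult (syllable 5, sok).
Stress on syllable 5: ko.sa.dud.bu:t.ˈsok.re.go.

5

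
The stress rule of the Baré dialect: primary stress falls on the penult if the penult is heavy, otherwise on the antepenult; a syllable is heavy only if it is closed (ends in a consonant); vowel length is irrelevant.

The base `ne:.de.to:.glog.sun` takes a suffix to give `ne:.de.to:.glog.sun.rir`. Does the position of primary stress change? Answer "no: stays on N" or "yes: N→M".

Base `ne:.de.to:.glog.sun` (5 syllables):
  Weights: 3 to: L, 4 glog H, 5 sun H.
  The penult (syllable 4, glog) is heavy, so it takes stress.
  → primary stress on syllable 4.
Suffixed `ne:.de.to:.glog.sun.rir` (6 syllables):
  Weights: 4 glog H, 5 sun H, 6 rir H.
  The penult (syllable 5, sun) is heavy, so it takes stress.
  → primary stress on syllable 5.

yes: 4→5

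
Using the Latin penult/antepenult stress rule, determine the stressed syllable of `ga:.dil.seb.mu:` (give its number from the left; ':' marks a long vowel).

3

Classical Latin: stress the penult if heavy (long vowel or closed), else the antepenult.
Weights: 2 dil H, 3 seb H, 4 mu: H.
The penult (syllable 3, seb) is heavy, so it takes stress.
Stress on syllable 3: ga:.dil.ˈseb.mu:.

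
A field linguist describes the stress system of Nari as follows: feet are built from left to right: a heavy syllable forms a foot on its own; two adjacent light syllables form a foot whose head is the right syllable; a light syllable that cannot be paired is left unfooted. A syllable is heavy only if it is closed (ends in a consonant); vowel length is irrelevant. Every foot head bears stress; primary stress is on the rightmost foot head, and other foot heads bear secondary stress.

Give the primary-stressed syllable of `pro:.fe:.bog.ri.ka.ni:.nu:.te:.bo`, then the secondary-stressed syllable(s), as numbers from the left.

primary 9, secondary 2, 3, 5, 7

Weights: 1 pro: L, 2 fe: L, 3 bog H, 4 ri L, 5 ka L, 6 ni: L, 7 nu: L, 8 te: L, 9 bo L.
Parse left to right (heavy = foot alone; LL = one foot; stranded L unfooted): (pro:.ˈfe:) (ˈbog) (ri.ˈka) (ni:.ˈnu:) (te:.ˈbo).
Foot heads: 2, 3, 5, 7, 9.
Primary stress on the rightmost head = syllable 9.
Secondary stress on 2, 3, 5, 7: pro:.ˌfe:.ˌbog.ri.ˌka.ni:.ˌnu:.te:.ˈbo.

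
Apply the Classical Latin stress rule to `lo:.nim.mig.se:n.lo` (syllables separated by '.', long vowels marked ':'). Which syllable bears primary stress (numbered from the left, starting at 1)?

Classical Latin: stress the penult if heavy (long vowel or closed), else the antepenult.
Weights: 3 mig H, 4 se:n H, 5 lo L.
The penult (syllable 4, se:n) is heavy, so it takes stress.
Stress on syllable 4: lo:.nim.mig.ˈse:n.lo.

4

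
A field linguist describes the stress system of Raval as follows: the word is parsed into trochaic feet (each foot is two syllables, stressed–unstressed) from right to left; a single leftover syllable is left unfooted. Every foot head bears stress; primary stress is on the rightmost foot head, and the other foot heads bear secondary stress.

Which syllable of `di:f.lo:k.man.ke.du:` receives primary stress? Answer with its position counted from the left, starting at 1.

4

Parse right to left into trochaic (ˈσσ) feet: di:f (ˈlo:k.man) (ˈke.du:). Syllable 1 is left unfooted.
Foot heads (stressed positions): 2, 4.
End Rule Rightmost: primary stress on the rightmost head = syllable 4.
Primary stress: syllable 4 → di:f.lo:k.man.ˈke.du:.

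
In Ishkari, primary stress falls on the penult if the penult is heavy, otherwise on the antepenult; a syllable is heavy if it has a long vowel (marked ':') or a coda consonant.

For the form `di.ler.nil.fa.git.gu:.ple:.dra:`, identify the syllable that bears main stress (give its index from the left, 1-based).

Weights: 6 gu: H, 7 ple: H, 8 dra: H.
The penult (syllable 7, ple:) is heavy, so it takes stress.
Primary stress: syllable 7 → di.ler.nil.fa.git.gu:.ˈple:.dra:.

7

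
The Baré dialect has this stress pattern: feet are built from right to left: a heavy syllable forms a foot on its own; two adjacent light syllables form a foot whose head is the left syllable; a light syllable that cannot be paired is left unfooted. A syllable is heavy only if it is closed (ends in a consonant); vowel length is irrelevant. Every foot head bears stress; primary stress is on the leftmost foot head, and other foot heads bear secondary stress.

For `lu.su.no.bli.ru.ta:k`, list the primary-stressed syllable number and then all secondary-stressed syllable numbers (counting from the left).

Weights: 1 lu L, 2 su L, 3 no L, 4 bli L, 5 ru L, 6 ta:k H.
Parse right to left (heavy = foot alone; LL = one foot; stranded L unfooted): lu (ˈsu.no) (ˈbli.ru) (ˈta:k).
Foot heads: 2, 4, 6.
Primary stress on the leftmost head = syllable 2.
Secondary stress on 4, 6: lu.ˈsu.no.ˌbli.ru.ˌta:k.

primary 2, secondary 4, 6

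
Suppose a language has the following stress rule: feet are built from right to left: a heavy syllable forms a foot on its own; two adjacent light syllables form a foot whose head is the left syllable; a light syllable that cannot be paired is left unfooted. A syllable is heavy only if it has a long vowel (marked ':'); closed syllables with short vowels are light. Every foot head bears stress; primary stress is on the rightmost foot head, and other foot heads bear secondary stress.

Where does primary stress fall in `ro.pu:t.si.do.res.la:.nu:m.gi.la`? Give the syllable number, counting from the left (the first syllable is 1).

Weights: 1 ro L, 2 pu:t H, 3 si L, 4 do L, 5 res L, 6 la: H, 7 nu:m H, 8 gi L, 9 la L.
Parse right to left (heavy = foot alone; LL = one foot; stranded L unfooted): ro (ˈpu:t) si (ˈdo.res) (ˈla:) (ˈnu:m) (ˈgi.la).
Foot heads: 2, 4, 6, 7, 8.
Primary stress on the rightmost head = syllable 8.
Primary stress: syllable 8 → ro.pu:t.si.do.res.la:.nu:m.ˈgi.la.

8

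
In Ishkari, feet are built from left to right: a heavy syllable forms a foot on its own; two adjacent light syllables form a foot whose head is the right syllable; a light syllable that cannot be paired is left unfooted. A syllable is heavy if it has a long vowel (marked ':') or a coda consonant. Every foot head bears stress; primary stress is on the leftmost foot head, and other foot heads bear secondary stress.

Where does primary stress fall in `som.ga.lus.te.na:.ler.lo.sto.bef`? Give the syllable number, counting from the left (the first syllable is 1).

Weights: 1 som H, 2 ga L, 3 lus H, 4 te L, 5 na: H, 6 ler H, 7 lo L, 8 sto L, 9 bef H.
Parse left to right (heavy = foot alone; LL = one foot; stranded L unfooted): (ˈsom) ga (ˈlus) te (ˈna:) (ˈler) (lo.ˈsto) (ˈbef).
Foot heads: 1, 3, 5, 6, 8, 9.
Primary stress on the leftmost head = syllable 1.
Primary stress: syllable 1 → ˈsom.ga.lus.te.na:.ler.lo.sto.bef.

1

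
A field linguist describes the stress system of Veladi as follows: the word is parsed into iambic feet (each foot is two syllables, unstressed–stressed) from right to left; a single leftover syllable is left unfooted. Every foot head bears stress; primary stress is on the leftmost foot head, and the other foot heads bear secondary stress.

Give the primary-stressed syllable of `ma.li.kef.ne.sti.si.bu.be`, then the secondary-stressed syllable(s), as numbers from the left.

Parse right to left into iambic (σˈσ) feet: (ma.ˈli) (kef.ˈne) (sti.ˈsi) (bu.ˈbe).
Foot heads (stressed positions): 2, 4, 6, 8.
End Rule Leftmost: primary stress on the leftmost head = syllable 2.
Secondary stress on 4, 6, 8: ma.ˈli.kef.ˌne.sti.ˌsi.bu.ˌbe.

primary 2, secondary 4, 6, 8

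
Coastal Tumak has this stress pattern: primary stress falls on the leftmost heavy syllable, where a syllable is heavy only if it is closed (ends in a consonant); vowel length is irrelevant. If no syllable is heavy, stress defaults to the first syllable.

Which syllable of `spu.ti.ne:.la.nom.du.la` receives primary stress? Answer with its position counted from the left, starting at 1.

5

Weights: 1 spu L, 2 ti L, 3 ne: L, 4 la L, 5 nom H, 6 du L, 7 la L.
Heavy syllables in the domain: 5. The leftmost is syllable 5 (nom).
Primary stress: syllable 5 → spu.ti.ne:.la.ˈnom.du.la.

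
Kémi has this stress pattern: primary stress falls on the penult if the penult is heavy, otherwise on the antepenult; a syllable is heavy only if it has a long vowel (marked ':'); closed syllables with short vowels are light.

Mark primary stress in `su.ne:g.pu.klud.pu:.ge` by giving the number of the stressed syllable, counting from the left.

5

Weights: 4 klud L, 5 pu: H, 6 ge L.
The penult (syllable 5, pu:) is heavy, so it takes stress.
Primary stress: syllable 5 → su.ne:g.pu.klud.ˈpu:.ge.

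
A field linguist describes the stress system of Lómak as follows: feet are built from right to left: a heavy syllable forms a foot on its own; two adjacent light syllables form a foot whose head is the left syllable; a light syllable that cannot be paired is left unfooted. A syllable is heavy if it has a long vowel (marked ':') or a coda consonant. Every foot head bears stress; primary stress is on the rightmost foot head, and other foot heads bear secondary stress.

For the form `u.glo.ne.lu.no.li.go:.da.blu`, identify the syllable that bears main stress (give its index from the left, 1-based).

Weights: 1 u L, 2 glo L, 3 ne L, 4 lu L, 5 no L, 6 li L, 7 go: H, 8 da L, 9 blu L.
Parse right to left (heavy = foot alone; LL = one foot; stranded L unfooted): (ˈu.glo) (ˈne.lu) (ˈno.li) (ˈgo:) (ˈda.blu).
Foot heads: 1, 3, 5, 7, 8.
Primary stress on the rightmost head = syllable 8.
Primary stress: syllable 8 → u.glo.ne.lu.no.li.go:.ˈda.blu.

8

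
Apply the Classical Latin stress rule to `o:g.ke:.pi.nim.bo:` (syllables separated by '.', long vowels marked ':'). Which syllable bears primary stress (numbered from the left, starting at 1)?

Classical Latin: stress the penult if heavy (long vowel or closed), else the antepenult.
Weights: 3 pi L, 4 nim H, 5 bo: H.
The penult (syllable 4, nim) is heavy, so it takes stress.
Stress on syllable 4: o:g.ke:.pi.ˈnim.bo:.

4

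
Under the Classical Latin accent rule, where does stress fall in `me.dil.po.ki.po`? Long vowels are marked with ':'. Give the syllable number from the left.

Classical Latin: stress the penult if heavy (long vowel or closed), else the antepenult.
Weights: 3 po L, 4 ki L, 5 po L.
The penult (syllable 4, ki) is light, so stress falls on the antepenult (syllable 3, po).
Stress on syllable 3: me.dil.ˈpo.ki.po.

3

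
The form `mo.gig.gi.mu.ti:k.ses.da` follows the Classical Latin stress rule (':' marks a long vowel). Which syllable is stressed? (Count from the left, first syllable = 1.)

6

Classical Latin: stress the penult if heavy (long vowel or closed), else the antepenult.
Weights: 5 ti:k H, 6 ses H, 7 da L.
The penult (syllable 6, ses) is heavy, so it takes stress.
Stress on syllable 6: mo.gig.gi.mu.ti:k.ˈses.da.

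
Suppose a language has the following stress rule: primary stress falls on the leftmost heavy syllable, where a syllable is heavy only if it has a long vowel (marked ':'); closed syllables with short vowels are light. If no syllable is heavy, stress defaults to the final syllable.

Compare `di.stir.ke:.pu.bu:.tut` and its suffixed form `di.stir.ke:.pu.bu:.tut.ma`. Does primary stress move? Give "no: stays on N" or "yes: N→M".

no: stays on 3

Base `di.stir.ke:.pu.bu:.tut` (6 syllables):
  Weights: 1 di L, 2 stir L, 3 ke: H, 4 pu L, 5 bu: H, 6 tut L.
  Heavy syllables in the domain: 3, 5. The leftmost is syllable 3 (ke:).
  → primary stress on syllable 3.
Suffixed `di.stir.ke:.pu.bu:.tut.ma` (7 syllables):
  Weights: 1 di L, 2 stir L, 3 ke: H, 4 pu L, 5 bu: H, 6 tut L, 7 ma L.
  Heavy syllables in the domain: 3, 5. The leftmost is syllable 3 (ke:).
  → primary stress on syllable 3.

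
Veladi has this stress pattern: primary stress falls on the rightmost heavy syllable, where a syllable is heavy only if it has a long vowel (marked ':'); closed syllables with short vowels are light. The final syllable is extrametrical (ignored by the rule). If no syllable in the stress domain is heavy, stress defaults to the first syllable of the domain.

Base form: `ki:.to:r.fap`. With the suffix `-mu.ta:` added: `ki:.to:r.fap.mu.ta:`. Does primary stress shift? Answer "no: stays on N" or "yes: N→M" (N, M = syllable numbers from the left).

Base `ki:.to:r.fap` (3 syllables):
  The final syllable (3, fap) is extrametrical; the stress domain is syllables 1–2.
  Weights: 1 ki: H, 2 to:r H.
  Heavy syllables in the domain: 1, 2. The rightmost is syllable 2 (to:r).
  → primary stress on syllable 2.
Suffixed `ki:.to:r.fap.mu.ta:` (5 syllables):
  The final syllable (5, ta:) is extrametrical; the stress domain is syllables 1–4.
  Weights: 1 ki: H, 2 to:r H, 3 fap L, 4 mu L.
  Heavy syllables in the domain: 1, 2. The rightmost is syllable 2 (to:r).
  → primary stress on syllable 2.

no: stays on 2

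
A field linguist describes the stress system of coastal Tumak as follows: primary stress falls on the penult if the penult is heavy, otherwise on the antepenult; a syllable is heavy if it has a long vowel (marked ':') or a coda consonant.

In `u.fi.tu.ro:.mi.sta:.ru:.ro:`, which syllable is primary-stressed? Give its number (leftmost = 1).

Weights: 6 sta: H, 7 ru: H, 8 ro: H.
The penult (syllable 7, ru:) is heavy, so it takes stress.
Primary stress: syllable 7 → u.fi.tu.ro:.mi.sta:.ˈru:.ro:.

7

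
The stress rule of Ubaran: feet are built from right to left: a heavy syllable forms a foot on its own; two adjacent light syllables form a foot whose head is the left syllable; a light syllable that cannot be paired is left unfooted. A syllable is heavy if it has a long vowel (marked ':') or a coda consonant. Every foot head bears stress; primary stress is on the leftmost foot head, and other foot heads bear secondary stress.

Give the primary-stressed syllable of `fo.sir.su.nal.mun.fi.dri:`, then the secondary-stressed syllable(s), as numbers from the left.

Weights: 1 fo L, 2 sir H, 3 su L, 4 nal H, 5 mun H, 6 fi L, 7 dri: H.
Parse right to left (heavy = foot alone; LL = one foot; stranded L unfooted): fo (ˈsir) su (ˈnal) (ˈmun) fi (ˈdri:).
Foot heads: 2, 4, 5, 7.
Primary stress on the leftmost head = syllable 2.
Secondary stress on 4, 5, 7: fo.ˈsir.su.ˌnal.ˌmun.fi.ˌdri:.

primary 2, secondary 4, 5, 7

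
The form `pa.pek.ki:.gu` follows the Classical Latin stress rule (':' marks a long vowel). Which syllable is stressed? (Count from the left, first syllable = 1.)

Classical Latin: stress the penult if heavy (long vowel or closed), else the antepenult.
Weights: 2 pek H, 3 ki: H, 4 gu L.
The penult (syllable 3, ki:) is heavy, so it takes stress.
Stress on syllable 3: pa.pek.ˈki:.gu.

3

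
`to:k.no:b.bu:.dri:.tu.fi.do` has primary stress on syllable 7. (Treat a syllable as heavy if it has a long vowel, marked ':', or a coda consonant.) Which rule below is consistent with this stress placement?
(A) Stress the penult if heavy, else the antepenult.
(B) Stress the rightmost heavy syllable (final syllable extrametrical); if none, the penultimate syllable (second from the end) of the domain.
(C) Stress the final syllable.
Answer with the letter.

C

Rule A → syllable 5 (observed: 7).
Rule B → syllable 4 (observed: 7).
Rule C → syllable 7 ✓.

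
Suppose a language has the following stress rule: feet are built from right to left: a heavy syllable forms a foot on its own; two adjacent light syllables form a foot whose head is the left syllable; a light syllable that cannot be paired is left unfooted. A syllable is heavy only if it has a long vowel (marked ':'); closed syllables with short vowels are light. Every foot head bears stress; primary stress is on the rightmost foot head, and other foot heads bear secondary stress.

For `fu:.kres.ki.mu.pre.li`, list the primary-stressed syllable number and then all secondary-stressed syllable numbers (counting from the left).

primary 5, secondary 1, 3

Weights: 1 fu: H, 2 kres L, 3 ki L, 4 mu L, 5 pre L, 6 li L.
Parse right to left (heavy = foot alone; LL = one foot; stranded L unfooted): (ˈfu:) kres (ˈki.mu) (ˈpre.li).
Foot heads: 1, 3, 5.
Primary stress on the rightmost head = syllable 5.
Secondary stress on 1, 3: ˌfu:.kres.ˌki.mu.ˈpre.li.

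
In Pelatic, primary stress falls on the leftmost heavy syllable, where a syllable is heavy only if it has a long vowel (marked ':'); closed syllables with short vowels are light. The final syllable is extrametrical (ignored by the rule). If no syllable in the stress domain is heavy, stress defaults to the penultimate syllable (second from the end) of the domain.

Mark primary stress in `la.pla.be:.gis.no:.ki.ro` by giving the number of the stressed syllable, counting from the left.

The final syllable (7, ro) is extrametrical; the stress domain is syllables 1–6.
Weights: 1 la L, 2 pla L, 3 be: H, 4 gis L, 5 no: H, 6 ki L.
Heavy syllables in the domain: 3, 5. The leftmost is syllable 3 (be:).
Primary stress: syllable 3 → la.pla.ˈbe:.gis.no:.ki.ro.

3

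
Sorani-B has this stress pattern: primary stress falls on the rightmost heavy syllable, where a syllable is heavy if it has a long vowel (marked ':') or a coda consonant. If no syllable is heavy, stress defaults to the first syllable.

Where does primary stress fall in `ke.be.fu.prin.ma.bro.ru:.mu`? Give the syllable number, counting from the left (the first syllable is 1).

7

Weights: 1 ke L, 2 be L, 3 fu L, 4 prin H, 5 ma L, 6 bro L, 7 ru: H, 8 mu L.
Heavy syllables in the domain: 4, 7. The rightmost is syllable 7 (ru:).
Primary stress: syllable 7 → ke.be.fu.prin.ma.bro.ˈru:.mu.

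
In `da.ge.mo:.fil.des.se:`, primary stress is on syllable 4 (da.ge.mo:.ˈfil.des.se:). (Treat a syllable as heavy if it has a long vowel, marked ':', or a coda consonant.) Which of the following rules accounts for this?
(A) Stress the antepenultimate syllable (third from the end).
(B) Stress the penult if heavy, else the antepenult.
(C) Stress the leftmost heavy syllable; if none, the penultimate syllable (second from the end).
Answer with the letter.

Rule A → syllable 4 ✓.
Rule B → syllable 5 (observed: 4).
Rule C → syllable 3 (observed: 4).

A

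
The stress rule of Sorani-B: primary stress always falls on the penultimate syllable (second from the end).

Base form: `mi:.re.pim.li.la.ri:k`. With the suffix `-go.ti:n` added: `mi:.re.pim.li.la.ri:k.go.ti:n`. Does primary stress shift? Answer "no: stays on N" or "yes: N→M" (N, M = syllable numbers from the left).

Base `mi:.re.pim.li.la.ri:k` (6 syllables):
  The word has 6 syllables; the penultimate syllable (second from the end) is syllable 5 (la).
  → primary stress on syllable 5.
Suffixed `mi:.re.pim.li.la.ri:k.go.ti:n` (8 syllables):
  The word has 8 syllables; the penultimate syllable (second from the end) is syllable 7 (go).
  → primary stress on syllable 7.

yes: 5→7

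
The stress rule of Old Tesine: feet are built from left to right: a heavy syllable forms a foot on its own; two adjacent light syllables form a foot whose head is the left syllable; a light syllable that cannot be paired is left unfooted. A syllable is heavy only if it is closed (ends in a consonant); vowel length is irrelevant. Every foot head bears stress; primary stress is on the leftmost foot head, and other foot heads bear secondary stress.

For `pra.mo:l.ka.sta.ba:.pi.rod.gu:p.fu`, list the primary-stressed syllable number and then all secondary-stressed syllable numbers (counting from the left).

primary 2, secondary 3, 5, 7, 8

Weights: 1 pra L, 2 mo:l H, 3 ka L, 4 sta L, 5 ba: L, 6 pi L, 7 rod H, 8 gu:p H, 9 fu L.
Parse left to right (heavy = foot alone; LL = one foot; stranded L unfooted): pra (ˈmo:l) (ˈka.sta) (ˈba:.pi) (ˈrod) (ˈgu:p) fu.
Foot heads: 2, 3, 5, 7, 8.
Primary stress on the leftmost head = syllable 2.
Secondary stress on 3, 5, 7, 8: pra.ˈmo:l.ˌka.sta.ˌba:.pi.ˌrod.ˌgu:p.fu.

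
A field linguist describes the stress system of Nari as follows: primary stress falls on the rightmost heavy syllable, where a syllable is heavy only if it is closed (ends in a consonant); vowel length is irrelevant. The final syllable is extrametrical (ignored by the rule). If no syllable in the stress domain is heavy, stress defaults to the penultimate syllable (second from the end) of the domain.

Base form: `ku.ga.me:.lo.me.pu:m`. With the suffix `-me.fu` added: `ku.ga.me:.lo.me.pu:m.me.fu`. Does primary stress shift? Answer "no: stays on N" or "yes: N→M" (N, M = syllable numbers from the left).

yes: 4→6

Base `ku.ga.me:.lo.me.pu:m` (6 syllables):
  The final syllable (6, pu:m) is extrametrical; the stress domain is syllables 1–5.
  Weights: 1 ku L, 2 ga L, 3 me: L, 4 lo L, 5 me L.
  No heavy syllable in the domain; default to the penultimate syllable (second from the end) of the domain = syllable 4.
  → primary stress on syllable 4.
Suffixed `ku.ga.me:.lo.me.pu:m.me.fu` (8 syllables):
  The final syllable (8, fu) is extrametrical; the stress domain is syllables 1–7.
  Weights: 1 ku L, 2 ga L, 3 me: L, 4 lo L, 5 me L, 6 pu:m H, 7 me L.
  Heavy syllables in the domain: 6. The rightmost is syllable 6 (pu:m).
  → primary stress on syllable 6.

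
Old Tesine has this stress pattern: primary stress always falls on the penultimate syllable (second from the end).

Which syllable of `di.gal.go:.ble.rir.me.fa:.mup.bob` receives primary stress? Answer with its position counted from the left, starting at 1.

8

The word has 9 syllables; the penultimate syllable (second from the end) is syllable 8 (mup).
Primary stress: syllable 8 → di.gal.go:.ble.rir.me.fa:.ˈmup.bob.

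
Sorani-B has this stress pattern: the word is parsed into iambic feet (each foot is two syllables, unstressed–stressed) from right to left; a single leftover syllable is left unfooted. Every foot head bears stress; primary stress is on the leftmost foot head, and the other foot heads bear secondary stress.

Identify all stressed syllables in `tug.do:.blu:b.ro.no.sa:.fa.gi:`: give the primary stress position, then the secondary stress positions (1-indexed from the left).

primary 2, secondary 4, 6, 8

Parse right to left into iambic (σˈσ) feet: (tug.ˈdo:) (blu:b.ˈro) (no.ˈsa:) (fa.ˈgi:).
Foot heads (stressed positions): 2, 4, 6, 8.
End Rule Leftmost: primary stress on the leftmost head = syllable 2.
Secondary stress on 4, 6, 8: tug.ˈdo:.blu:b.ˌro.no.ˌsa:.fa.ˌgi:.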